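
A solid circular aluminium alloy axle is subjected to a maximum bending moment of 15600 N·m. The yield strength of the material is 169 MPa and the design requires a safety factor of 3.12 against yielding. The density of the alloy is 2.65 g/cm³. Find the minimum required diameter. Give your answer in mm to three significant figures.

σ_allow = 169/3.12 = 54.17 MPa.
For a solid circular section σ = 32M/(πd³), so d³ = 32M/(π σ_allow) = 32×1.5600×10^7/(π×54.17) = 2.934×10^6 mm³.
d = 143.2 mm.

d = 143 mm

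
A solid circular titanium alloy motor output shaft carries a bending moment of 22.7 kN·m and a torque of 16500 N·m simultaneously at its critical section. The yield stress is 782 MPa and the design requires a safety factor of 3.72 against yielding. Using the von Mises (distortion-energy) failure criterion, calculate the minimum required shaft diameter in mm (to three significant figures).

d = 109 mm

σ_allow = σ_y/n = 782/3.72 = 210.2 MPa.
For a solid shaft σ_b = 32M/(πd³) and τ = 16T/(πd³), so the von Mises stress is σ' = (16/πd³)·√(4M²+3T²).
√(4M²+3T²) = √(4×(2.270×10^7)² + 3×(1.650×10^7)²) = 5.365×10^7 N·mm.
d³ = 16×5.365×10^7/(π×210.2) = 1.300×10^6 mm³.
d = 109.1 mm.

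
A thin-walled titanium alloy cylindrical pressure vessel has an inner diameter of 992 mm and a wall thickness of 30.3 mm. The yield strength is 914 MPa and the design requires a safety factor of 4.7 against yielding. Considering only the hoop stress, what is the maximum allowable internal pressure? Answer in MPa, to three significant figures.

p_allow = 11.9 MPa

σ_allow = 914/4.7 = 194.5 MPa.
σ_h = pD/(2t) → p_allow = 2σ_allow t/D = 2×194.5×30.3/992 = 11.88 MPa.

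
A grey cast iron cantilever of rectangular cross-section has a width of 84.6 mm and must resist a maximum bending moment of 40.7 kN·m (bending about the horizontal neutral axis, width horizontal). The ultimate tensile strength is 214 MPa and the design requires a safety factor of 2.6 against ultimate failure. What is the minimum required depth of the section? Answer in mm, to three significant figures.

h = 187 mm

σ_allow = 214/2.6 = 82.31 MPa.
For a rectangular section σ = 6M/(bh²), so h² = 6M/(b σ_allow) = 6×4.0700×10^7/(84.6×82.31) = 35070 mm².
h = 187.3 mm.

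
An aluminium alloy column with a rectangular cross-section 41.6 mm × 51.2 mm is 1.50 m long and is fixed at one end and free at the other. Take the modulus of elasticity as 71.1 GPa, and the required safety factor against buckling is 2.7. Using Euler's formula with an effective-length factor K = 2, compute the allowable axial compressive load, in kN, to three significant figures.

P_allow = 8.87 kN

Buckling occurs about the weak axis: I_min = h·b³/12 = 51.2×41.6³/12 = 307200 mm⁴ (b = 41.6 mm is the smaller dimension).
Effective length L_e = KL = 2×1.50 m = 3000 mm.
Euler critical load P_cr = π²EI/L_e² = π²×71100×307200/3000² = 23950 N.
P_allow = P_cr/n = 23950/2.7 = 8870 N.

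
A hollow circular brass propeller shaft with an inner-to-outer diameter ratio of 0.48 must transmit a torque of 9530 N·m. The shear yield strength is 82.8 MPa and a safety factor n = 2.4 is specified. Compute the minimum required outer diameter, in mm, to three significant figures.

τ_allow = 82.8/2.4 = 34.50 MPa.
For a hollow shaft τ = 16T/[πd_o³(1−k⁴)] with k = 0.48, so 1−k⁴ = 0.9469.
d_o³ = 16T/[π τ_allow (1−k⁴)] = 16×9530000/(π×34.50×0.9469) = 1.486×10^6 mm³.
d_o = 114.1 mm.

d_o = 114 mm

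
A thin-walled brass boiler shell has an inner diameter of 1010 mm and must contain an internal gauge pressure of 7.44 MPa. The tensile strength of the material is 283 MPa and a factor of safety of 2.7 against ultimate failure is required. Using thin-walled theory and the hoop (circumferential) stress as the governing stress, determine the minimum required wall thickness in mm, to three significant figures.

σ_allow = 283/2.7 = 104.8 MPa.
Hoop stress σ_h = pD/(2t), so t = pD/(2σ_allow) = 7.44×1010/(2×104.8) = 35.85 mm.

t = 35.8 mm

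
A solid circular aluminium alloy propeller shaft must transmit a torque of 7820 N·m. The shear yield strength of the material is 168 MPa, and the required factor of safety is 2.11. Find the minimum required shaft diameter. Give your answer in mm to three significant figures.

d = 79.4 mm

Allowable shear stress τ_allow = 168/2.11 = 79.62 MPa.
For a solid shaft τ = 16T/(πd³), so d³ = 16T/(π τ_allow) = 16×7820000/(π×79.62) = 500200 mm³.
d = (500200)^(1/3) = 79.38 mm.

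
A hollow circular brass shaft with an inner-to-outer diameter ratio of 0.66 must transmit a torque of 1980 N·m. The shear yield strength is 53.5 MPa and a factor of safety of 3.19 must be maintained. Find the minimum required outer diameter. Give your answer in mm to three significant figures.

τ_allow = 53.5/3.19 = 16.77 MPa.
For a hollow shaft τ = 16T/[πd_o³(1−k⁴)] with k = 0.66, so 1−k⁴ = 0.8103.
d_o³ = 16T/[π τ_allow (1−k⁴)] = 16×1980000/(π×16.77×0.8103) = 742100 mm³.
d_o = 90.54 mm.

d_o = 90.5 mm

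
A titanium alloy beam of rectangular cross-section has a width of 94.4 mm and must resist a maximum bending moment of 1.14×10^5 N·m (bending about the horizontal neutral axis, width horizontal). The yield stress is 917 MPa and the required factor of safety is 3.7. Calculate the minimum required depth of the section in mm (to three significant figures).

σ_allow = 917/3.7 = 247.8 MPa.
For a rectangular section σ = 6M/(bh²), so h² = 6M/(b σ_allow) = 6×1.1400×10^8/(94.4×247.8) = 29240 mm².
h = 171.0 mm.

h = 171 mm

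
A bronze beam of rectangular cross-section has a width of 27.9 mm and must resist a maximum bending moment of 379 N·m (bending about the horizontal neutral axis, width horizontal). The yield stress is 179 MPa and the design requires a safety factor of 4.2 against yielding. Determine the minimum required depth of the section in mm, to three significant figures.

h = 43.7 mm

σ_allow = 179/4.2 = 42.62 MPa.
For a rectangular section σ = 6M/(bh²), so h² = 6M/(b σ_allow) = 6×379000/(27.9×42.62) = 1912 mm².
h = 43.73 mm.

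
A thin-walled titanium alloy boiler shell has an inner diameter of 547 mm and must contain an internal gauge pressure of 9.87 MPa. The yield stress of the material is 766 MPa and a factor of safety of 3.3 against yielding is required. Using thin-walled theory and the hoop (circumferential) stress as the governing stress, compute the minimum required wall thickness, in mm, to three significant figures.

t = 11.6 mm

σ_allow = 766/3.3 = 232.1 MPa.
Hoop stress σ_h = pD/(2t), so t = pD/(2σ_allow) = 9.87×547/(2×232.1) = 11.63 mm.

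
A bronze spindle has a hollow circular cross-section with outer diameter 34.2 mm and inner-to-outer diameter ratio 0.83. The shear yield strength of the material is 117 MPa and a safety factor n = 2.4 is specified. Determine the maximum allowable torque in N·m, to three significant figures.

T_allow = 201 N·m

τ_allow = 117/2.4 = 48.75 MPa.
For a hollow shaft T_allow = τ_allow·πd_o³(1−k⁴)/16 with 1−k⁴ = 0.5254, so πd_o³(1−k⁴)/16 = 4127 mm³.
T_allow = 48.75×4127 = 201200 N·mm = 201.2 N·m.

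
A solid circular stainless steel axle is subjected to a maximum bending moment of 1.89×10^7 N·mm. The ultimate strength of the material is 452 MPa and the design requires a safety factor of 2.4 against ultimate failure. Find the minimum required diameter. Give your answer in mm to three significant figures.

σ_allow = 452/2.4 = 188.3 MPa.
For a solid circular section σ = 32M/(πd³), so d³ = 32M/(π σ_allow) = 32×1.8900×10^7/(π×188.3) = 1.022×10^6 mm³.
d = 100.7 mm.

d = 101 mm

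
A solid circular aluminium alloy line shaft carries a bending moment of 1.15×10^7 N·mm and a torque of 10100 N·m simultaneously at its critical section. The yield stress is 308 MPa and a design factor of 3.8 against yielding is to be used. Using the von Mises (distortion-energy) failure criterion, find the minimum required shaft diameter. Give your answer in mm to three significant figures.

σ_allow = σ_y/n = 308/3.8 = 81.05 MPa.
For a solid shaft σ_b = 32M/(πd³) and τ = 16T/(πd³), so the von Mises stress is σ' = (16/πd³)·√(4M²+3T²).
√(4M²+3T²) = √(4×(1.150×10^7)² + 3×(1.010×10^7)²) = 2.890×10^7 N·mm.
d³ = 16×2.890×10^7/(π×81.05) = 1.816×10^6 mm³.
d = 122.0 mm.

d = 122 mm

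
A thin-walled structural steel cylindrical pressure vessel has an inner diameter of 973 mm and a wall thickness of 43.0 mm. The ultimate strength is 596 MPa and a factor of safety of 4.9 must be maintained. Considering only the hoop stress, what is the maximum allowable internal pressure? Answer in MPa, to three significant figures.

p_allow = 10.8 MPa

σ_allow = 596/4.9 = 121.6 MPa.
σ_h = pD/(2t) → p_allow = 2σ_allow t/D = 2×121.6×43.0/973 = 10.75 MPa.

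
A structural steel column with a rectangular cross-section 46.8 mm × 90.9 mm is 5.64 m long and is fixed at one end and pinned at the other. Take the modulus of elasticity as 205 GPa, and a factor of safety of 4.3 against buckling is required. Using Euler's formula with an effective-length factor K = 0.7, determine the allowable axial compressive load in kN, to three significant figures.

Buckling occurs about the weak axis: I_min = h·b³/12 = 90.9×46.8³/12 = 776500 mm⁴ (b = 46.8 mm is the smaller dimension).
Effective length L_e = KL = 0.7×5.64 m = 3948 mm.
Euler critical load P_cr = π²EI/L_e² = π²×205000×776500/3948² = 100800 N.
P_allow = P_cr/n = 100800/4.3 = 23440 N.

P_allow = 23.4 kN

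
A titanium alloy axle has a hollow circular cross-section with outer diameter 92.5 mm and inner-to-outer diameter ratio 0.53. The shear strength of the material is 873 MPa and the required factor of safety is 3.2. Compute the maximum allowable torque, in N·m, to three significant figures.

T_allow = 39100 N·m

τ_allow = 873/3.2 = 272.8 MPa.
For a hollow shaft T_allow = τ_allow·πd_o³(1−k⁴)/16 with 1−k⁴ = 0.9211, so πd_o³(1−k⁴)/16 = 143100 mm³.
T_allow = 272.8×143100 = 3.905×10^7 N·mm = 39050 N·m.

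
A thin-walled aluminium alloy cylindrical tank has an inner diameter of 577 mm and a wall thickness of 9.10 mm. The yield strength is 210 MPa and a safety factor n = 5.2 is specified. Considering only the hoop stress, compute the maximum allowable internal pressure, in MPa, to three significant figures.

p_allow = 1.27 MPa

σ_allow = 210/5.2 = 40.38 MPa.
σ_h = pD/(2t) → p_allow = 2σ_allow t/D = 2×40.38×9.10/577 = 1.274 MPa.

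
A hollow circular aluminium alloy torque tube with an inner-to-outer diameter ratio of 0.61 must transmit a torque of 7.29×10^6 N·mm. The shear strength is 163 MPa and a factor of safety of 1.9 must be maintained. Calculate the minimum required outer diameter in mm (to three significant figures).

τ_allow = 163/1.9 = 85.79 MPa.
For a hollow shaft τ = 16T/[πd_o³(1−k⁴)] with k = 0.61, so 1−k⁴ = 0.8615.
d_o³ = 16T/[π τ_allow (1−k⁴)] = 16×7290000/(π×85.79×0.8615) = 502300 mm³.
d_o = 79.49 mm.

d_o = 79.5 mm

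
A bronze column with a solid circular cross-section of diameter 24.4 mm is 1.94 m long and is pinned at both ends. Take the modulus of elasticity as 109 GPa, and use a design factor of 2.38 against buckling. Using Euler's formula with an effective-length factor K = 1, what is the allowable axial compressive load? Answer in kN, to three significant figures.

P_allow = 2.09 kN

I = πd⁴/64 = π×24.4⁴/64 = 17400 mm⁴.
Effective length L_e = KL = 1×1.94 m = 1940 mm.
Euler critical load P_cr = π²EI/L_e² = π²×109000×17400/1940² = 4973 N.
P_allow = P_cr/n = 4973/2.38 = 2090 N.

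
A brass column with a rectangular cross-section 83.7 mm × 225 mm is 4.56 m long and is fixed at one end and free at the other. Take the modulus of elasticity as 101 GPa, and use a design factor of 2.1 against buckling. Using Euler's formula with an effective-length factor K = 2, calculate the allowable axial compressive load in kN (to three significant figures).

Buckling occurs about the weak axis: I_min = h·b³/12 = 225×83.7³/12 = 1.099×10^7 mm⁴ (b = 83.7 mm is the smaller dimension).
Effective length L_e = KL = 2×4.56 m = 9120 mm.
Euler critical load P_cr = π²EI/L_e² = π²×101000×1.099×10^7/9120² = 131800 N.
P_allow = P_cr/n = 131800/2.1 = 62750 N.

P_allow = 62.7 kN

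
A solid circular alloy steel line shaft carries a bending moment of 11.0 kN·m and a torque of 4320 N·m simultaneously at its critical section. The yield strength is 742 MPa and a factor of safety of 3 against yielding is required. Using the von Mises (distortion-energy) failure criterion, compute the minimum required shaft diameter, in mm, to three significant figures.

d = 78.2 mm

σ_allow = σ_y/n = 742/3 = 247.3 MPa.
For a solid shaft σ_b = 32M/(πd³) and τ = 16T/(πd³), so the von Mises stress is σ' = (16/πd³)·√(4M²+3T²).
√(4M²+3T²) = √(4×(1.100×10^7)² + 3×(4.320×10^6)²) = 2.324×10^7 N·mm.
d³ = 16×2.324×10^7/(π×247.3) = 478500 mm³.
d = 78.22 mm.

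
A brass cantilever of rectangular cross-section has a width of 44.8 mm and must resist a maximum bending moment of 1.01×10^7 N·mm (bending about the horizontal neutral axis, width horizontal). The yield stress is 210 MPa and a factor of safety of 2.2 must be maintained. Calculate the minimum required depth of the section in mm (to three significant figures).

h = 119 mm

σ_allow = 210/2.2 = 95.45 MPa.
For a rectangular section σ = 6M/(bh²), so h² = 6M/(b σ_allow) = 6×1.0100×10^7/(44.8×95.45) = 14170 mm².
h = 119.0 mm.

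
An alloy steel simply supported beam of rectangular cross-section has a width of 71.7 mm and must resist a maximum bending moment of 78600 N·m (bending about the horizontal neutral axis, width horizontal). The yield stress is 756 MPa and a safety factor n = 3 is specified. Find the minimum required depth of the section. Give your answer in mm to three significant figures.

σ_allow = 756/3 = 252.0 MPa.
For a rectangular section σ = 6M/(bh²), so h² = 6M/(b σ_allow) = 6×7.8600×10^7/(71.7×252.0) = 26100 mm².
h = 161.6 mm.

h = 162 mm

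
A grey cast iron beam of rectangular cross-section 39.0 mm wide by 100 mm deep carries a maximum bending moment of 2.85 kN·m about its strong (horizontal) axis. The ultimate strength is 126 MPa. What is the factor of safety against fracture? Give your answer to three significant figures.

n = 2.87

Section modulus S = bh²/6 = 39.0×100²/6 = 65000 mm³.
σ = M/S = 2850000/65000 = 43.85 MPa.
n = 126/43.85 = 2.874.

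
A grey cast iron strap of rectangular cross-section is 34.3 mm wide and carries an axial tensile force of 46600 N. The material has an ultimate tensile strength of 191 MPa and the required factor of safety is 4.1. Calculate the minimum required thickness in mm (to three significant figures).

σ_allow = 191/4.1 = 46.59 MPa.
Required area A = F/σ_allow = 46600/46.59 = 1000 mm².
t = A/w = 1000/34.3 = 29.16 mm.

t = 29.2 mm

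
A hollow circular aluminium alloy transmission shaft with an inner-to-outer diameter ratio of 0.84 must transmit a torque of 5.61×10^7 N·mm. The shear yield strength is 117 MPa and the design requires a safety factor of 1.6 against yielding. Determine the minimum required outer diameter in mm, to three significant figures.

τ_allow = 117/1.6 = 73.12 MPa.
For a hollow shaft τ = 16T/[πd_o³(1−k⁴)] with k = 0.84, so 1−k⁴ = 0.5021.
d_o³ = 16T/[π τ_allow (1−k⁴)] = 16×5.6100×10^7/(π×73.12×0.5021) = 7.781×10^6 mm³.
d_o = 198.2 mm.

d_o = 198 mm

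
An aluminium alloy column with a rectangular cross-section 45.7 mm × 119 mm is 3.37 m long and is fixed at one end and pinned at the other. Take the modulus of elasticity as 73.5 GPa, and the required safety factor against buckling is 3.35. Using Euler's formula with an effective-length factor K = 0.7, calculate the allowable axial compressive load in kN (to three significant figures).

Buckling occurs about the weak axis: I_min = h·b³/12 = 119×45.7³/12 = 946500 mm⁴ (b = 45.7 mm is the smaller dimension).
Effective length L_e = KL = 0.7×3.37 m = 2359 mm.
Euler critical load P_cr = π²EI/L_e² = π²×73500×946500/2359² = 123400 N.
P_allow = P_cr/n = 123400/3.35 = 36830 N.

P_allow = 36.8 kN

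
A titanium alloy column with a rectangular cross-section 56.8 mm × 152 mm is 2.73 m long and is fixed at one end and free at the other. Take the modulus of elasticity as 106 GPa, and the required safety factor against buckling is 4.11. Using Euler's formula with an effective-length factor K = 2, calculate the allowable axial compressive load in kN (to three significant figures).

P_allow = 19.8 kN

Buckling occurs about the weak axis: I_min = h·b³/12 = 152×56.8³/12 = 2.321×10^6 mm⁴ (b = 56.8 mm is the smaller dimension).
Effective length L_e = KL = 2×2.73 m = 5460 mm.
Euler critical load P_cr = π²EI/L_e² = π²×106000×2.321×10^6/5460² = 81460 N.
P_allow = P_cr/n = 81460/4.11 = 19820 N.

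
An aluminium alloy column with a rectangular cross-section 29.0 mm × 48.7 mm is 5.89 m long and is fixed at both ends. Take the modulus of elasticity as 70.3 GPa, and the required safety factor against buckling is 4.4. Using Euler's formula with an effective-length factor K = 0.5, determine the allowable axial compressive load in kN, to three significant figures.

Buckling occurs about the weak axis: I_min = h·b³/12 = 48.7×29.0³/12 = 98980 mm⁴ (b = 29.0 mm is the smaller dimension).
Effective length L_e = KL = 0.5×5.89 m = 2945 mm.
Euler critical load P_cr = π²EI/L_e² = π²×70300×98980/2945² = 7918 N.
P_allow = P_cr/n = 7918/4.4 = 1800 N.

P_allow = 1.80 kN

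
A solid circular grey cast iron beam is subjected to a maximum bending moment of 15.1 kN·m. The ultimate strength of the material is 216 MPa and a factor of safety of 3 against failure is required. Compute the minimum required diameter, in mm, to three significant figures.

σ_allow = 216/3 = 72.00 MPa.
For a solid circular section σ = 32M/(πd³), so d³ = 32M/(π σ_allow) = 32×1.5100×10^7/(π×72.00) = 2.136×10^6 mm³.
d = 128.8 mm.

d = 129 mm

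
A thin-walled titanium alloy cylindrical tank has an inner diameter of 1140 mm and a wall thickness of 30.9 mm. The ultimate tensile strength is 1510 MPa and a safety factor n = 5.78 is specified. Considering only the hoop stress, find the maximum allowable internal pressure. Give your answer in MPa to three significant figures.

σ_allow = 1510/5.78 = 261.2 MPa.
σ_h = pD/(2t) → p_allow = 2σ_allow t/D = 2×261.2×30.9/1140 = 14.16 MPa.

p_allow = 14.2 MPa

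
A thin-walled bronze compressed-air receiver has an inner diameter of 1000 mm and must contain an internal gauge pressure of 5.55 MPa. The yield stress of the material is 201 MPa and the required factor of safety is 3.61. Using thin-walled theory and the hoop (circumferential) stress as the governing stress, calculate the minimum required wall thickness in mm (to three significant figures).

t = 49.8 mm

σ_allow = 201/3.61 = 55.68 MPa.
Hoop stress σ_h = pD/(2t), so t = pD/(2σ_allow) = 5.55×1000/(2×55.68) = 49.84 mm.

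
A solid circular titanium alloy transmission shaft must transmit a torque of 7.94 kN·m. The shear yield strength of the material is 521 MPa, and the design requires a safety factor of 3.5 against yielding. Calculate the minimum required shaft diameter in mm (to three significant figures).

Allowable shear stress τ_allow = 521/3.5 = 148.9 MPa.
For a solid shaft τ = 16T/(πd³), so d³ = 16T/(π τ_allow) = 16×7940000/(π×148.9) = 271700 mm³.
d = (271700)^(1/3) = 64.76 mm.

d = 64.8 mm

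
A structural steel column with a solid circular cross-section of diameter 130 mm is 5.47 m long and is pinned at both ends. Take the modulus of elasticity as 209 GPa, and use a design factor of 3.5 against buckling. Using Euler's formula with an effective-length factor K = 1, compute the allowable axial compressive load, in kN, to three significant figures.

P_allow = 276 kN

I = πd⁴/64 = π×130⁴/64 = 1.402×10^7 mm⁴.
Effective length L_e = KL = 1×5.47 m = 5470 mm.
Euler critical load P_cr = π²EI/L_e² = π²×209000×1.402×10^7/5470² = 966500 N.
P_allow = P_cr/n = 966500/3.5 = 276200 N.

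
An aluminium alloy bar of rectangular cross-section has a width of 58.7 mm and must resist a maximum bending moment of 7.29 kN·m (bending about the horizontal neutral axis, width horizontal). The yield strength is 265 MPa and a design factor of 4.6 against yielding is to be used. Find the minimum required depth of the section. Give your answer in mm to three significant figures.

σ_allow = 265/4.6 = 57.61 MPa.
For a rectangular section σ = 6M/(bh²), so h² = 6M/(b σ_allow) = 6×7290000/(58.7×57.61) = 12930 mm².
h = 113.7 mm.

h = 114 mm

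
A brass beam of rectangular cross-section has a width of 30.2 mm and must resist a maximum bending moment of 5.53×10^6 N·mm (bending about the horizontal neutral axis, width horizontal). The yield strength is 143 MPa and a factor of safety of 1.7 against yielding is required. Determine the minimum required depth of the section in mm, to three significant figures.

h = 114 mm

σ_allow = 143/1.7 = 84.12 MPa.
For a rectangular section σ = 6M/(bh²), so h² = 6M/(b σ_allow) = 6×5530000/(30.2×84.12) = 13060 mm².
h = 114.3 mm.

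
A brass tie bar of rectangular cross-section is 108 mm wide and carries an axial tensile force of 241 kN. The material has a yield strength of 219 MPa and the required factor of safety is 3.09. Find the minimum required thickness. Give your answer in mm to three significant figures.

σ_allow = 219/3.09 = 70.87 MPa.
Required area A = F/σ_allow = 241000/70.87 = 3400 mm².
t = A/w = 3400/108 = 31.49 mm.

t = 31.5 mm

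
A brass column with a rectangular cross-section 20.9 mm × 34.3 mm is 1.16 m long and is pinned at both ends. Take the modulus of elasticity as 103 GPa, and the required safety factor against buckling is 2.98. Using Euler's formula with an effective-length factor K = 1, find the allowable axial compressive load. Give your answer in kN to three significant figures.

Buckling occurs about the weak axis: I_min = h·b³/12 = 34.3×20.9³/12 = 26090 mm⁴ (b = 20.9 mm is the smaller dimension).
Effective length L_e = KL = 1×1.16 m = 1160 mm.
Euler critical load P_cr = π²EI/L_e² = π²×103000×26090/1160² = 19710 N.
P_allow = P_cr/n = 19710/2.98 = 6615 N.

P_allow = 6.62 kN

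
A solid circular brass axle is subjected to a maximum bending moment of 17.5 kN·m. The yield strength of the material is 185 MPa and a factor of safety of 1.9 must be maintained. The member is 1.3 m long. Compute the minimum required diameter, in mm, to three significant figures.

d = 122 mm

σ_allow = 185/1.9 = 97.37 MPa.
For a solid circular section σ = 32M/(πd³), so d³ = 32M/(π σ_allow) = 32×1.7500×10^7/(π×97.37) = 1.831×10^6 mm³.
d = 122.3 mm.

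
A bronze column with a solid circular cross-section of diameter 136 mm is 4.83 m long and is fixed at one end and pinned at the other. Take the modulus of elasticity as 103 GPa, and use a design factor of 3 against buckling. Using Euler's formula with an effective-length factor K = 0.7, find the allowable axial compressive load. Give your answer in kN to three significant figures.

I = πd⁴/64 = π×136⁴/64 = 1.679×10^7 mm⁴.
Effective length L_e = KL = 0.7×4.83 m = 3381 mm.
Euler critical load P_cr = π²EI/L_e² = π²×103000×1.679×10^7/3381² = 1.493×10^6 N.
P_allow = P_cr/n = 1.493×10^6/3 = 497800 N.

P_allow = 498 kN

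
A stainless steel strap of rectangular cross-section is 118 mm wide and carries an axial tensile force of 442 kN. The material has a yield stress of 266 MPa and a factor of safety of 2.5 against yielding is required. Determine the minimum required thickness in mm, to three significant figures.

σ_allow = 266/2.5 = 106.4 MPa.
Required area A = F/σ_allow = 442000/106.4 = 4154 mm².
t = A/w = 4154/118 = 35.20 mm.

t = 35.2 mm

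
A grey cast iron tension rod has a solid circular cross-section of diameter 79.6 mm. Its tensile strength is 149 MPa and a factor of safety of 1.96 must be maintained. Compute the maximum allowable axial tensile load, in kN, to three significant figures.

F_allow = 378 kN

σ_allow = 149/1.96 = 76.02 MPa.
A = πd²/4 = π×79.6²/4 = 4976 mm².
F_allow = σ_allow × A = 76.02×4976 = 378300 N.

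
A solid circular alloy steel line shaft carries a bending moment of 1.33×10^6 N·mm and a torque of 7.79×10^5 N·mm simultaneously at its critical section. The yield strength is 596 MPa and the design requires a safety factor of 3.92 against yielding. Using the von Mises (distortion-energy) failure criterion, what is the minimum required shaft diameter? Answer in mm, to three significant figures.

σ_allow = σ_y/n = 596/3.92 = 152.0 MPa.
For a solid shaft σ_b = 32M/(πd³) and τ = 16T/(πd³), so the von Mises stress is σ' = (16/πd³)·√(4M²+3T²).
√(4M²+3T²) = √(4×(1.330×10^6)² + 3×(779000)²) = 2.983×10^6 N·mm.
d³ = 16×2.983×10^6/(π×152.0) = 99910 mm³.
d = 46.40 mm.

d = 46.4 mm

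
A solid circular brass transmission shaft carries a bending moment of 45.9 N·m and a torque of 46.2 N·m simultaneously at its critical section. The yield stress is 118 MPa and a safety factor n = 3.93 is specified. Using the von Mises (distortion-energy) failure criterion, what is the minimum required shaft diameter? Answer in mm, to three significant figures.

σ_allow = σ_y/n = 118/3.93 = 30.03 MPa.
For a solid shaft σ_b = 32M/(πd³) and τ = 16T/(πd³), so the von Mises stress is σ' = (16/πd³)·√(4M²+3T²).
√(4M²+3T²) = √(4×(45900)² + 3×(46200)²) = 121800 N·mm.
d³ = 16×121800/(π×30.03) = 20660 mm³.
d = 27.44 mm.

d = 27.4 mm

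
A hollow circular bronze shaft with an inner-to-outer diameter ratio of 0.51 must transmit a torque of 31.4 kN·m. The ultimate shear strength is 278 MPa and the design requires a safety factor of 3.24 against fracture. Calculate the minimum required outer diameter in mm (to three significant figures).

d_o = 126 mm

τ_allow = 278/3.24 = 85.80 MPa.
For a hollow shaft τ = 16T/[πd_o³(1−k⁴)] with k = 0.51, so 1−k⁴ = 0.9323.
d_o³ = 16T/[π τ_allow (1−k⁴)] = 16×3.1400×10^7/(π×85.80×0.9323) = 1.999×10^6 mm³.
d_o = 126.0 mm.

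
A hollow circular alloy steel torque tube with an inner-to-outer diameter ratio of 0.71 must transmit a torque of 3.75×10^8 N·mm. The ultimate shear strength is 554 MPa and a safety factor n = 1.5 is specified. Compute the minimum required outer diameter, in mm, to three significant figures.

d_o = 191 mm

τ_allow = 554/1.5 = 369.3 MPa.
For a hollow shaft τ = 16T/[πd_o³(1−k⁴)] with k = 0.71, so 1−k⁴ = 0.7459.
d_o³ = 16T/[π τ_allow (1−k⁴)] = 16×3.7500×10^8/(π×369.3×0.7459) = 6.933×10^6 mm³.
d_o = 190.7 mm.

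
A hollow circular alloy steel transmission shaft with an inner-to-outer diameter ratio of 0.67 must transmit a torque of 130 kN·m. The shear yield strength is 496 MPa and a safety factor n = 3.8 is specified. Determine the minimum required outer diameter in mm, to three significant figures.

τ_allow = 496/3.8 = 130.5 MPa.
For a hollow shaft τ = 16T/[πd_o³(1−k⁴)] with k = 0.67, so 1−k⁴ = 0.7985.
d_o³ = 16T/[π τ_allow (1−k⁴)] = 16×1.3000×10^8/(π×130.5×0.7985) = 6.353×10^6 mm³.
d_o = 185.2 mm.

d_o = 185 mm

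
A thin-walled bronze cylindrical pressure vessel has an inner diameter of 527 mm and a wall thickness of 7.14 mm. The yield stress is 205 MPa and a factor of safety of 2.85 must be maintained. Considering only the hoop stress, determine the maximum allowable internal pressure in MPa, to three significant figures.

p_allow = 1.95 MPa

σ_allow = 205/2.85 = 71.93 MPa.
σ_h = pD/(2t) → p_allow = 2σ_allow t/D = 2×71.93×7.14/527 = 1.949 MPa.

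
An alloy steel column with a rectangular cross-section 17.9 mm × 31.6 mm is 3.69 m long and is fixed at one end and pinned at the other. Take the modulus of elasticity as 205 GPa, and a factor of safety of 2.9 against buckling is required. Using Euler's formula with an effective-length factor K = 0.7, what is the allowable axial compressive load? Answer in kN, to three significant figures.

Buckling occurs about the weak axis: I_min = h·b³/12 = 31.6×17.9³/12 = 15100 mm⁴ (b = 17.9 mm is the smaller dimension).
Effective length L_e = KL = 0.7×3.69 m = 2583 mm.
Euler critical load P_cr = π²EI/L_e² = π²×205000×15100/2583² = 4580 N.
P_allow = P_cr/n = 4580/2.9 = 1579 N.

P_allow = 1.58 kN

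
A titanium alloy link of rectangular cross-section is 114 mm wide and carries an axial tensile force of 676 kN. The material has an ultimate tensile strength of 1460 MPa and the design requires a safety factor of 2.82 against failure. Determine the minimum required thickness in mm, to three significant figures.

t = 11.5 mm

σ_allow = 1460/2.82 = 517.7 MPa.
Required area A = F/σ_allow = 676000/517.7 = 1306 mm².
t = A/w = 1306/114 = 11.45 mm.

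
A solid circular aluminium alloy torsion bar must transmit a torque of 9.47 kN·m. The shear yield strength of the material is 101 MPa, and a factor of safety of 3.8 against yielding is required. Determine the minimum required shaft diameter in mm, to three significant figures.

d = 122 mm

Allowable shear stress τ_allow = 101/3.8 = 26.58 MPa.
For a solid shaft τ = 16T/(πd³), so d³ = 16T/(π τ_allow) = 16×9470000/(π×26.58) = 1.815×10^6 mm³.
d = (1.815×10^6)^(1/3) = 122.0 mm.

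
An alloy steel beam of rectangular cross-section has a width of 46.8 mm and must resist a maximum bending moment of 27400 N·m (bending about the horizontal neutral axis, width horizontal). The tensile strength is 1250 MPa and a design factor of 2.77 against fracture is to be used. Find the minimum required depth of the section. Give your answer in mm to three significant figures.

σ_allow = 1250/2.77 = 451.3 MPa.
For a rectangular section σ = 6M/(bh²), so h² = 6M/(b σ_allow) = 6×2.7400×10^7/(46.8×451.3) = 7784 mm².
h = 88.23 mm.

h = 88.2 mm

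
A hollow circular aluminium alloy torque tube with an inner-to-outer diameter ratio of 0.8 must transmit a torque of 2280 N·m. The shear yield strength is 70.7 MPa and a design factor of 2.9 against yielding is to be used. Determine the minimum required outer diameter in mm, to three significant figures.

d_o = 93.1 mm

τ_allow = 70.7/2.9 = 24.38 MPa.
For a hollow shaft τ = 16T/[πd_o³(1−k⁴)] with k = 0.8, so 1−k⁴ = 0.5904.
d_o³ = 16T/[π τ_allow (1−k⁴)] = 16×2280000/(π×24.38×0.5904) = 806700 mm³.
d_o = 93.09 mm.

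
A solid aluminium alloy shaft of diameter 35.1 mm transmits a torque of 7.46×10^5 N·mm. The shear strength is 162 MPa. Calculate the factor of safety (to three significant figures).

τ = 16T/(πd³) = 16×746000/(π×35.1³) = 87.86 MPa.
n = τ_limit/τ = 162/87.86 = 1.844.

n = 1.84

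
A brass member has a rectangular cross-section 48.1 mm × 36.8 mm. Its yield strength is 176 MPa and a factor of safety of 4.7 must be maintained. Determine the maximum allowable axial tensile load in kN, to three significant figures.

F_allow = 66.3 kN

σ_allow = 176/4.7 = 37.45 MPa.
A = 48.1×36.8 = 1770 mm².
F_allow = σ_allow × A = 37.45×1770 = 66280 N.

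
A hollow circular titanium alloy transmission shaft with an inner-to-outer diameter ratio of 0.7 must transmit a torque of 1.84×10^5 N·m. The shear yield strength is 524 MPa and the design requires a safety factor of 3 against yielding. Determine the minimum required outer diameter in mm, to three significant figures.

d_o = 192 mm

τ_allow = 524/3 = 174.7 MPa.
For a hollow shaft τ = 16T/[πd_o³(1−k⁴)] with k = 0.7, so 1−k⁴ = 0.7599.
d_o³ = 16T/[π τ_allow (1−k⁴)] = 16×1.8400×10^8/(π×174.7×0.7599) = 7.060×10^6 mm³.
d_o = 191.8 mm.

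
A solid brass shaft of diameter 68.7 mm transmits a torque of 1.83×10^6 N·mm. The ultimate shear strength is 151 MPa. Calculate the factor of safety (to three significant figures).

τ = 16T/(πd³) = 16×1830000/(π×68.7³) = 28.74 MPa.
n = τ_limit/τ = 151/28.74 = 5.253.

n = 5.25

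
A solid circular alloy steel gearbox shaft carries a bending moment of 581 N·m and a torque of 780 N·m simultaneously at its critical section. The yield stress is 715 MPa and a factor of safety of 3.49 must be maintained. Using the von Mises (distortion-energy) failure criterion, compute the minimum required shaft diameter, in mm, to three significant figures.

d = 35.4 mm

σ_allow = σ_y/n = 715/3.49 = 204.9 MPa.
For a solid shaft σ_b = 32M/(πd³) and τ = 16T/(πd³), so the von Mises stress is σ' = (16/πd³)·√(4M²+3T²).
√(4M²+3T²) = √(4×(581000)² + 3×(780000)²) = 1.782×10^6 N·mm.
d³ = 16×1.782×10^6/(π×204.9) = 44300 mm³.
d = 35.38 mm.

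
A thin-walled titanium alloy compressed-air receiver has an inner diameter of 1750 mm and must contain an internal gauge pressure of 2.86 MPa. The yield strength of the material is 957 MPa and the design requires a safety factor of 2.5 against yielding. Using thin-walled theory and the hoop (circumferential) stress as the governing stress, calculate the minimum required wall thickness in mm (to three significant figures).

t = 6.54 mm

σ_allow = 957/2.5 = 382.8 MPa.
Hoop stress σ_h = pD/(2t), so t = pD/(2σ_allow) = 2.86×1750/(2×382.8) = 6.537 mm.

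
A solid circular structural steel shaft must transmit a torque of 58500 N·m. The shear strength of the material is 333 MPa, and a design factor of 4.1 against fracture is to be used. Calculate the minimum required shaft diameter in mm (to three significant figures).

Allowable shear stress τ_allow = 333/4.1 = 81.22 MPa.
For a solid shaft τ = 16T/(πd³), so d³ = 16T/(π τ_allow) = 16×5.8500×10^7/(π×81.22) = 3.668×10^6 mm³.
d = (3.668×10^6)^(1/3) = 154.2 mm.

d = 154 mm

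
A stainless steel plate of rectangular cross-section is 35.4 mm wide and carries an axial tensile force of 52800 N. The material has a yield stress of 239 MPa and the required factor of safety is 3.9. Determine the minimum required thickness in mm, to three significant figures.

t = 24.3 mm

σ_allow = 239/3.9 = 61.28 MPa.
Required area A = F/σ_allow = 52800/61.28 = 861.6 mm².
t = A/w = 861.6/35.4 = 24.34 mm.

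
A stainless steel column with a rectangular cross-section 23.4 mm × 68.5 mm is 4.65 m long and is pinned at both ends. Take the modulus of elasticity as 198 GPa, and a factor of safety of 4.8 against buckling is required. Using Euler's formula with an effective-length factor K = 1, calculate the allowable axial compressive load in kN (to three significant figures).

Buckling occurs about the weak axis: I_min = h·b³/12 = 68.5×23.4³/12 = 73140 mm⁴ (b = 23.4 mm is the smaller dimension).
Effective length L_e = KL = 1×4.65 m = 4650 mm.
Euler critical load P_cr = π²EI/L_e² = π²×198000×73140/4650² = 6610 N.
P_allow = P_cr/n = 6610/4.8 = 1377 N.

P_allow = 1.38 kN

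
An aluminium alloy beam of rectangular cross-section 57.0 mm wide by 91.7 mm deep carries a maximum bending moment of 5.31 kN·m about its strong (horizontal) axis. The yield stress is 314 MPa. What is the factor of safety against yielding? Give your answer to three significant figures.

n = 4.72

Section modulus S = bh²/6 = 57.0×91.7²/6 = 79880 mm³.
σ = M/S = 5310000/79880 = 66.47 MPa.
n = 314/66.47 = 4.724.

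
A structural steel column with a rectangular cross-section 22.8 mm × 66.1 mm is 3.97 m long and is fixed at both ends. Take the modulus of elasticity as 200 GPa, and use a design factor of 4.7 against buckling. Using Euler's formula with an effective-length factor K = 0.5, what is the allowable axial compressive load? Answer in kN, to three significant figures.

Buckling occurs about the weak axis: I_min = h·b³/12 = 66.1×22.8³/12 = 65290 mm⁴ (b = 22.8 mm is the smaller dimension).
Effective length L_e = KL = 0.5×3.97 m = 1985 mm.
Euler critical load P_cr = π²EI/L_e² = π²×200000×65290/1985² = 32710 N.
P_allow = P_cr/n = 32710/4.7 = 6959 N.

P_allow = 6.96 kN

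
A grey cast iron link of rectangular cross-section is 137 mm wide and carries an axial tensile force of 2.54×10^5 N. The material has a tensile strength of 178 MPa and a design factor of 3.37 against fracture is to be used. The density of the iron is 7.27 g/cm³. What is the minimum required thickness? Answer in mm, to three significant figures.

t = 35.1 mm

σ_allow = 178/3.37 = 52.82 MPa.
Required area A = F/σ_allow = 254000/52.82 = 4809 mm².
t = A/w = 4809/137 = 35.10 mm.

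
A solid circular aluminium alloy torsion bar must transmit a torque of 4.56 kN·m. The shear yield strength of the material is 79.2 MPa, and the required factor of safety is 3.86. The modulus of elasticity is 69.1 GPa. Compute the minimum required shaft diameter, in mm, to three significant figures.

Allowable shear stress τ_allow = 79.2/3.86 = 20.52 MPa.
For a solid shaft τ = 16T/(πd³), so d³ = 16T/(π τ_allow) = 16×4560000/(π×20.52) = 1.132×10^6 mm³.
d = (1.132×10^6)^(1/3) = 104.2 mm.

d = 104 mm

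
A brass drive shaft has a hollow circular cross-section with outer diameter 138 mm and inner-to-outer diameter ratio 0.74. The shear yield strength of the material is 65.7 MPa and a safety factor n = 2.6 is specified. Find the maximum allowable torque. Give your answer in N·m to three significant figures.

τ_allow = 65.7/2.6 = 25.27 MPa.
For a hollow shaft T_allow = τ_allow·πd_o³(1−k⁴)/16 with 1−k⁴ = 0.7001, so πd_o³(1−k⁴)/16 = 361300 mm³.
T_allow = 25.27×361300 = 9.129×10^6 N·mm = 9129 N·m.

T_allow = 9130 N·m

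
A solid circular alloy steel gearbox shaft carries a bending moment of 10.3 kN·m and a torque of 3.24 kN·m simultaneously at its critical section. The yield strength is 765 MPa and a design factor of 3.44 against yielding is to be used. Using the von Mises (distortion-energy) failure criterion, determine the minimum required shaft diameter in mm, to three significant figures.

σ_allow = σ_y/n = 765/3.44 = 222.4 MPa.
For a solid shaft σ_b = 32M/(πd³) and τ = 16T/(πd³), so the von Mises stress is σ' = (16/πd³)·√(4M²+3T²).
√(4M²+3T²) = √(4×(1.030×10^7)² + 3×(3.240×10^6)²) = 2.135×10^7 N·mm.
d³ = 16×2.135×10^7/(π×222.4) = 489000 mm³.
d = 78.78 mm.

d = 78.8 mm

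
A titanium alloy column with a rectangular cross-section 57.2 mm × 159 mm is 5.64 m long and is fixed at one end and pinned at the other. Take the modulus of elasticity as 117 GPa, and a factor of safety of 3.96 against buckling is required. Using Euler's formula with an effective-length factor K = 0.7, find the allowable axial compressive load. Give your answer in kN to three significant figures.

Buckling occurs about the weak axis: I_min = h·b³/12 = 159×57.2³/12 = 2.480×10^6 mm⁴ (b = 57.2 mm is the smaller dimension).
Effective length L_e = KL = 0.7×5.64 m = 3948 mm.
Euler critical load P_cr = π²EI/L_e² = π²×117000×2.480×10^6/3948² = 183700 N.
P_allow = P_cr/n = 183700/3.96 = 46390 N.

P_allow = 46.4 kN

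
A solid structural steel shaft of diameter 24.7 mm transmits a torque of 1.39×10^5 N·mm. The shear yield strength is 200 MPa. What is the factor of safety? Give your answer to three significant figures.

n = 4.26

τ = 16T/(πd³) = 16×139000/(π×24.7³) = 46.98 MPa.
n = τ_limit/τ = 200/46.98 = 4.257.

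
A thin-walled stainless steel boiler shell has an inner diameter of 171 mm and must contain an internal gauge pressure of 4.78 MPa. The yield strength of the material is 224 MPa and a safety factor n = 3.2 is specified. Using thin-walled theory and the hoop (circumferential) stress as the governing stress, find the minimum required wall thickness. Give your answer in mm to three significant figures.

t = 5.84 mm

σ_allow = 224/3.2 = 70.00 MPa.
Hoop stress σ_h = pD/(2t), so t = pD/(2σ_allow) = 4.78×171/(2×70.00) = 5.838 mm.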